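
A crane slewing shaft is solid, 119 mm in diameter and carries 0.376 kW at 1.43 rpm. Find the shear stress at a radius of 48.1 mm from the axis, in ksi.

ω = 2π·1.43/60 = 0.1497 rad/s, so T = P/ω = 0.376×10³ / 0.1497 = 2511 N·m.
J = πd⁴/32 = π(0.119)⁴/32 = 1.969×10^-5 m⁴.
Shear stress varies linearly with radius: τ = T·r/J = 2511 × 0.0481 / 1.969×10^-5 = 6.135×10^6 Pa.

0.890 ksi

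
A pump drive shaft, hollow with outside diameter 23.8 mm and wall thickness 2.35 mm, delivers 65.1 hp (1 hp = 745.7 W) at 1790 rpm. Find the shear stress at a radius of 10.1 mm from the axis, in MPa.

ω = 2π·1790/60 = 187.4 rad/s, so T = P/ω = 65.1×745.7 / 187.4 = 259.0 N·m.
J = π(d_o⁴ − d_i⁴)/32 = π(0.0238⁴ − 0.0191⁴)/32 = 1.843×10^-8 m⁴.
Shear stress varies linearly with radius: τ = T·r/J = 259.0 × 0.0101 / 1.843×10^-8 = 1.419×10^8 Pa.

142 MPa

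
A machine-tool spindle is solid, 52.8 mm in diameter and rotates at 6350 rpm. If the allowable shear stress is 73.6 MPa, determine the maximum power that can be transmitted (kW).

1410 kW

J = πd⁴/32 = π(0.0528)⁴/32 = 7.630×10^-7 m⁴.
T_max = τ_allow·J/r = 7.36×10^7 × 7.630×10^-7 / 0.0264 = 2127 N·m.
ω = 2π·6350/60 = 665.0 rad/s, so P_max = T_max·ω = 1.415×10^6 W.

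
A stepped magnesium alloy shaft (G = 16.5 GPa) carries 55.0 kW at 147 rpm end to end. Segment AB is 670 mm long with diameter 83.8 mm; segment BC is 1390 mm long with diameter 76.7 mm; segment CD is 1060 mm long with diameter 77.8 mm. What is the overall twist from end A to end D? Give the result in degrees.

10.4°

ω = 2π·147/60 = 15.39 rad/s, so T = P/ω = 55.0×10³ / 15.39 = 3573 N·m.
J_AB = π(0.0838)⁴/32 = 4.84×10^-6 m⁴; J_BC = π(0.0767)⁴/32 = 3.40×10^-6 m⁴; J_CD = π(0.0778)⁴/32 = 3.60×10^-6 m⁴.
θ = (T/G)·Σ L_i/J_i = (3573/16.5×10⁹)·(0.670/4.84×10^-6 + 1.39/3.40×10^-6 + 1.06/3.60×10^-6) = 0.1824 rad.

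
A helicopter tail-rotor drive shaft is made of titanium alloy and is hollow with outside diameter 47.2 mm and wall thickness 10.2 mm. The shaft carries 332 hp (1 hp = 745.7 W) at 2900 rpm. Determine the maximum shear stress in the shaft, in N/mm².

44.1 N/mm²

ω = 2π·2900/60 = 303.7 rad/s, so T = P/ω = 332×745.7 / 303.7 = 815.2 N·m.
J = π(d_o⁴ − d_i⁴)/32 = π(0.0472⁴ − 0.0268⁴)/32 = 4.366×10^-7 m⁴.
τ_max = T·r/J = 815.2 × 0.0236 / 4.366×10^-7 = 4.406×10^7 Pa.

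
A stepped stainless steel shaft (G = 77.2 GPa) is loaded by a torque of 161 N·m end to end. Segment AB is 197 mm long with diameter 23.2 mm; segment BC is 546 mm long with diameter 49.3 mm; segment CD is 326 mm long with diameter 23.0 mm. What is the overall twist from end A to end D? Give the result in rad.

0.0412 rad

J_AB = π(0.0232)⁴/32 = 2.84×10^-8 m⁴; J_BC = π(0.0493)⁴/32 = 5.80×10^-7 m⁴; J_CD = π(0.0230)⁴/32 = 2.75×10^-8 m⁴.
θ = (T/G)·Σ L_i/J_i = (161.0/77.2×10⁹)·(0.197/2.84×10^-8 + 0.546/5.80×10^-7 + 0.326/2.75×10^-8) = 0.04116 rad.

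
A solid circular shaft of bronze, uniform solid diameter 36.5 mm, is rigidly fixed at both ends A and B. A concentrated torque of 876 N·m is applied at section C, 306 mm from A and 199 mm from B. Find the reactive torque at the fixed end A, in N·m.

345 N·m

With uniform GJ and both ends fixed, compatibility θ_AC = θ_CB gives T_A·a = T_B·b, together with T_A + T_B = T₀.
T_A = T₀·b/(a+b) = 876.0·199/505.0 = 345.2 N·m; T_B = 530.8 N·m.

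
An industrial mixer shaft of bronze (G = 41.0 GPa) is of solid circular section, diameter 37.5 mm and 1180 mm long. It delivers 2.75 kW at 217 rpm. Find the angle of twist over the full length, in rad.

0.0179 rad

ω = 2π·217/60 = 22.72 rad/s, so T = P/ω = 2.75×10³ / 22.72 = 121.0 N·m.
J = πd⁴/32 = π(0.0375)⁴/32 = 1.941×10^-7 m⁴.
θ = T·L/(G·J) = 121.0 × 1.18 / (41.0×10⁹ × 1.941×10^-7) = 0.01794 rad.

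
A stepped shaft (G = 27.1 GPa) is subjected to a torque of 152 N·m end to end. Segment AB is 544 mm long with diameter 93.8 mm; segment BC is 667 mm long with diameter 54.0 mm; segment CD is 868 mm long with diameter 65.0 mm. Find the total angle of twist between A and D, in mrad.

7.66 mrad

J_AB = π(0.0938)⁴/32 = 7.60×10^-6 m⁴; J_BC = π(0.0540)⁴/32 = 8.35×10^-7 m⁴; J_CD = π(0.0650)⁴/32 = 1.75×10^-6 m⁴.
θ = (T/G)·Σ L_i/J_i = (152.0/27.1×10⁹)·(0.544/7.60×10^-6 + 0.667/8.35×10^-7 + 0.868/1.75×10^-6) = 7.661×10^-3 rad.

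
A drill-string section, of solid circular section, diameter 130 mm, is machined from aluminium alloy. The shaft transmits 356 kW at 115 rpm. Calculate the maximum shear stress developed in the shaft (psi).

9940 psi

ω = 2π·115/60 = 12.04 rad/s, so T = P/ω = 356×10³ / 12.04 = 29560 N·m.
J = πd⁴/32 = π(0.130)⁴/32 = 2.804×10^-5 m⁴.
τ_max = T·r/J = 29560 × 0.0650 / 2.804×10^-5 = 6.853×10^7 Pa.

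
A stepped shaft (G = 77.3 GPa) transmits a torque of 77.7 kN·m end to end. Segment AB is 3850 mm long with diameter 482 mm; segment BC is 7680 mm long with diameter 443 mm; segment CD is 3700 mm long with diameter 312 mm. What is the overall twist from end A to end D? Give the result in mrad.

J_AB = π(0.482)⁴/32 = 5.30×10^-3 m⁴; J_BC = π(0.443)⁴/32 = 3.78×10^-3 m⁴; J_CD = π(0.312)⁴/32 = 9.30×10^-4 m⁴.
θ = (T/G)·Σ L_i/J_i = (77700/77.3×10⁹)·(3.85/5.30×10^-3 + 7.68/3.78×10^-3 + 3.70/9.30×10^-4) = 6.770×10^-3 rad.

6.77 mrad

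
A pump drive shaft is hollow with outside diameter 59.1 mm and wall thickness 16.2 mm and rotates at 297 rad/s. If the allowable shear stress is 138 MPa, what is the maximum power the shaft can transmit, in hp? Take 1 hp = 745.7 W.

2130 hp

J = π(d_o⁴ − d_i⁴)/32 = π(0.0591⁴ − 0.0267⁴)/32 = 1.148×10^-6 m⁴.
T_max = τ_allow·J/r = 1.38×10^8 × 1.148×10^-6 / 0.0295 = 5360 N·m.
ω = 297 rad/s, so P_max = T_max·ω = 1.592×10^6 W.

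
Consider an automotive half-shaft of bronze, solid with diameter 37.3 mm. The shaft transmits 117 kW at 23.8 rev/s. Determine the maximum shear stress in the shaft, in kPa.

76800 kPa

ω = 2π·23.8 = 149.5 rad/s, so T = P/ω = 117×10³ / 149.5 = 782.4 N·m.
J = πd⁴/32 = π(0.0373)⁴/32 = 1.900×10^-7 m⁴.
τ_max = T·r/J = 782.4 × 0.0186 / 1.900×10^-7 = 7.678×10^7 Pa.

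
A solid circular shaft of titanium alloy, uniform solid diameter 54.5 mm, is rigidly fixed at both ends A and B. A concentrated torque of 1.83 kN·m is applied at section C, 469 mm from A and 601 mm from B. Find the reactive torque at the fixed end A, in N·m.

With uniform GJ and both ends fixed, compatibility θ_AC = θ_CB gives T_A·a = T_B·b, together with T_A + T_B = T₀.
T_A = T₀·b/(a+b) = 1830·601/1070 = 1028 N·m; T_B = 802.1 N·m.

1030 N·m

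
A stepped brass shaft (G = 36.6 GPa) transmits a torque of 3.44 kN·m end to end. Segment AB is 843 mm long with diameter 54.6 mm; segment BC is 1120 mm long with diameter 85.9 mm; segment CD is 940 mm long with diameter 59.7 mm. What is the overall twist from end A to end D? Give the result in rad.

J_AB = π(0.0546)⁴/32 = 8.73×10^-7 m⁴; J_BC = π(0.0859)⁴/32 = 5.35×10^-6 m⁴; J_CD = π(0.0597)⁴/32 = 1.25×10^-6 m⁴.
θ = (T/G)·Σ L_i/J_i = (3440/36.6×10⁹)·(0.843/8.73×10^-7 + 1.12/5.35×10^-6 + 0.940/1.25×10^-6) = 0.1813 rad.

0.181 rad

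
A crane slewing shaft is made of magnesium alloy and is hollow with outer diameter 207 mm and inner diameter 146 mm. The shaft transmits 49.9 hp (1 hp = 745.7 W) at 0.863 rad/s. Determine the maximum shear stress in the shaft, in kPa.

ω = 0.863 rad/s, so T = P/ω = 49.9×745.7 / 0.8630 = 43120 N·m.
J = π(d_o⁴ − d_i⁴)/32 = π(0.207⁴ − 0.146⁴)/32 = 1.356×10^-4 m⁴.
τ_max = T·r/J = 43120 × 0.103 / 1.356×10^-4 = 3.290×10^7 Pa.

32900 kPa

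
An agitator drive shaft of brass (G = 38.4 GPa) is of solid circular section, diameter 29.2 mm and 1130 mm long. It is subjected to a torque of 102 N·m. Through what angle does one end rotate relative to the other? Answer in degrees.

J = πd⁴/32 = π(0.0292)⁴/32 = 7.137×10^-8 m⁴.
θ = T·L/(G·J) = 102.0 × 1.13 / (38.4×10⁹ × 7.137×10^-8) = 0.04205 rad.

2.41°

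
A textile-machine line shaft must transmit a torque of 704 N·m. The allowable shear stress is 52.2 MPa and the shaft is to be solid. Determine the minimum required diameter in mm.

41.0 mm

For a solid shaft τ_max = 16T/(πd³), so d = (16T/(π τ_allow))^(1/3) = (16·704.0/(π·5.22×10^7))^(1/3) = 0.04095 m.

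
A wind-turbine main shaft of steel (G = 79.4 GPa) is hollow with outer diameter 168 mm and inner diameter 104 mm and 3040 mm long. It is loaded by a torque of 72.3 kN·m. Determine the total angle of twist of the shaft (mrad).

41.5 mrad

J = π(d_o⁴ − d_i⁴)/32 = π(0.168⁴ − 0.104⁴)/32 = 6.672×10^-5 m⁴.
θ = T·L/(G·J) = 72300 × 3.04 / (79.4×10⁹ × 6.672×10^-5) = 0.04149 rad.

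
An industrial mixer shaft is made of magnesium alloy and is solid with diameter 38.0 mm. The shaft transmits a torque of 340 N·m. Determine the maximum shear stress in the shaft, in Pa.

3.16e7 Pa

J = πd⁴/32 = π(0.0380)⁴/32 = 2.047×10^-7 m⁴.
τ_max = T·r/J = 340.0 × 0.0190 / 2.047×10^-7 = 3.156×10^7 Pa.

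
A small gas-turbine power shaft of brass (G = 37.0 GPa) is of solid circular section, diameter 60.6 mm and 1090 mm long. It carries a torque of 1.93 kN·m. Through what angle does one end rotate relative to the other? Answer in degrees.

2.46°

J = πd⁴/32 = π(0.0606)⁴/32 = 1.324×10^-6 m⁴.
θ = T·L/(G·J) = 1930 × 1.09 / (37.0×10⁹ × 1.324×10^-6) = 0.04294 rad.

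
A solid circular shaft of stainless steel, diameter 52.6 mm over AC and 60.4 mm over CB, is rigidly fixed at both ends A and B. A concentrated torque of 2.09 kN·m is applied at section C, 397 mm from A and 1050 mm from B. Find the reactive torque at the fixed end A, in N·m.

1260 N·m

Compatibility: T_A·a/J_AC = T_B·b/J_CB with T_A + T_B = T₀.
J_AC = 7.52×10^-7 m⁴, J_CB = 1.31×10^-6 m⁴, so T_A = T₀·(J_AC/a)/((J_AC/a)+(J_CB/b)) = 1261 N·m, T_B = 829.0 N·m.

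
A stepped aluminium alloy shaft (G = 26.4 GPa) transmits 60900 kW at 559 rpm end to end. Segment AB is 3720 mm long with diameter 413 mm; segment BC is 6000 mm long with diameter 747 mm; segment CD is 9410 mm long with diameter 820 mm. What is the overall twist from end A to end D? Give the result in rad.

ω = 2π·559/60 = 58.54 rad/s, so T = P/ω = 60900×10³ / 58.54 = 1.040e6 N·m.
J_AB = π(0.413)⁴/32 = 2.86×10^-3 m⁴; J_BC = π(0.747)⁴/32 = 0.0306 m⁴; J_CD = π(0.820)⁴/32 = 0.0444 m⁴.
θ = (T/G)·Σ L_i/J_i = (1.040e6/26.4×10⁹)·(3.72/2.86×10^-3 + 6.00/0.0306 + 9.41/0.0444) = 0.06741 rad.

0.0674 rad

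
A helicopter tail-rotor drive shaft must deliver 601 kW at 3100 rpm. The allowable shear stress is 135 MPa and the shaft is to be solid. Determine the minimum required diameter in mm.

ω = 2π·3100/60 = 324.6 rad/s, so T = P/ω = 601×10³ / 324.6 = 1851 N·m.
For a solid shaft τ_max = 16T/(πd³), so d = (16T/(π τ_allow))^(1/3) = (16·1851/(π·1.35×10^8))^(1/3) = 0.04118 m.

41.2 mm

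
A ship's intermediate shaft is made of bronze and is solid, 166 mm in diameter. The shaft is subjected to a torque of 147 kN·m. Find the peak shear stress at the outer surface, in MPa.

J = πd⁴/32 = π(0.166)⁴/32 = 7.455×10^-5 m⁴.
τ_max = T·r/J = 147000 × 0.0830 / 7.455×10^-5 = 1.637×10^8 Pa.

164 MPa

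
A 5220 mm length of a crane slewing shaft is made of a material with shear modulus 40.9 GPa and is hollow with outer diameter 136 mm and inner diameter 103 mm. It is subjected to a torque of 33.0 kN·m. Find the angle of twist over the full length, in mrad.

J = π(d_o⁴ − d_i⁴)/32 = π(0.136⁴ − 0.103⁴)/32 = 2.254×10^-5 m⁴.
θ = T·L/(G·J) = 33000 × 5.22 / (40.9×10⁹ × 2.254×10^-5) = 0.1869 rad.

187 mrad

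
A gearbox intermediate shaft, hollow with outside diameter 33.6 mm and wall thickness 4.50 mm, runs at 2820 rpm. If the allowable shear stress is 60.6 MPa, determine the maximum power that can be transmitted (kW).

95.0 kW

J = π(d_o⁴ − d_i⁴)/32 = π(0.0336⁴ − 0.0246⁴)/32 = 8.918×10^-8 m⁴.
T_max = τ_allow·J/r = 6.06×10^7 × 8.918×10^-8 / 0.0168 = 321.7 N·m.
ω = 2π·2820/60 = 295.3 rad/s, so P_max = T_max·ω = 9.499×10^4 W.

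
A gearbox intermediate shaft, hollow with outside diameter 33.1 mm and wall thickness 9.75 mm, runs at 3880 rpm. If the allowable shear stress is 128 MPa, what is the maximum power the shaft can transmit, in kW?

J = π(d_o⁴ − d_i⁴)/32 = π(0.0331⁴ − 0.0136⁴)/32 = 1.145×10^-7 m⁴.
T_max = τ_allow·J/r = 1.28×10^8 × 1.145×10^-7 / 0.0166 = 885.5 N·m.
ω = 2π·3880/60 = 406.3 rad/s, so P_max = T_max·ω = 3.598×10^5 W.

360 kW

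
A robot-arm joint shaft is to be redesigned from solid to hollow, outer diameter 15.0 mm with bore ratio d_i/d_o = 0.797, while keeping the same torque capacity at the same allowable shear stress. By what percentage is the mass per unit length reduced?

48.5 %

Equal τ_max and T ⇒ the solid shaft needs d_s³ = d_o³(1−k⁴), so d_s = 15.0·(1−0.797⁴)^(1/3) = 12.63 mm.
Area ratio A_h/A_s = d_o²(1−k²)/d_s² = (1−k²)/(1−k⁴)^(2/3) = 0.5148.
Mass saving = 1 − 0.5148 = 48.5 %.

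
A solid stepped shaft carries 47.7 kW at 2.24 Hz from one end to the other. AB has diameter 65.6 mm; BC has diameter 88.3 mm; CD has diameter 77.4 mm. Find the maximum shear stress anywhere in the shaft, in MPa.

61.1 MPa

ω = 2π·2.24 = 14.07 rad/s, so T = P/ω = 47.7×10³ / 14.07 = 3389 N·m.
Under the same torque, τ_max = 16T/(πd³) is largest where d is smallest — segment AB (d = 65.6 mm).
τ_max = 16·3389/(π·(0.0656)³) = 6.114×10^7 Pa.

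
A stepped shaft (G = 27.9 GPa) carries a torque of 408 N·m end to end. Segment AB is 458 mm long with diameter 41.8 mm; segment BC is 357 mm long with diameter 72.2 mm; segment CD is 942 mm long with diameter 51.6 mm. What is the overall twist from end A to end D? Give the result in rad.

0.0441 rad

J_AB = π(0.0418)⁴/32 = 3.00×10^-7 m⁴; J_BC = π(0.0722)⁴/32 = 2.67×10^-6 m⁴; J_CD = π(0.0516)⁴/32 = 6.96×10^-7 m⁴.
θ = (T/G)·Σ L_i/J_i = (408.0/27.9×10⁹)·(0.458/3.00×10^-7 + 0.357/2.67×10^-6 + 0.942/6.96×10^-7) = 0.04410 rad.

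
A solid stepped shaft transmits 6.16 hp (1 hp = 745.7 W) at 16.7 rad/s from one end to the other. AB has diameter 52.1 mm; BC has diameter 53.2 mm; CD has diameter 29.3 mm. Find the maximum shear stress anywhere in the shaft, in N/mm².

ω = 16.7 rad/s, so T = P/ω = 6.16×745.7 / 16.70 = 275.1 N·m.
Under the same torque, τ_max = 16T/(πd³) is largest where d is smallest — segment CD (d = 29.3 mm).
τ_max = 16·275.1/(π·(0.0293)³) = 5.569×10^7 Pa.

55.7 N/mm²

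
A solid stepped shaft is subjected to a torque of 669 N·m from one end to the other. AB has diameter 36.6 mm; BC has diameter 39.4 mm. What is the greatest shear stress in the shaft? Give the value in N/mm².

69.5 N/mm²

Under the same torque, τ_max = 16T/(πd³) is largest where d is smallest — segment AB (d = 36.6 mm).
τ_max = 16·669.0/(π·(0.0366)³) = 6.949×10^7 Pa.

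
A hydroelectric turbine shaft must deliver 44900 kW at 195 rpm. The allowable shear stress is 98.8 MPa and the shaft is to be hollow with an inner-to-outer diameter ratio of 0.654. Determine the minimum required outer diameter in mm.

518 mm

ω = 2π·195/60 = 20.42 rad/s, so T = P/ω = 44900×10³ / 20.42 = 2.199e6 N·m.
For a hollow shaft with d_i/d_o = 0.654: τ_max = 16T/(π d_o³ (1−k⁴)), so d_o = [16T/(π τ_allow (1−k⁴))]^(1/3) = [16·2.199e6/(π·9.88×10^7·0.8171)]^(1/3) = 0.5177 m.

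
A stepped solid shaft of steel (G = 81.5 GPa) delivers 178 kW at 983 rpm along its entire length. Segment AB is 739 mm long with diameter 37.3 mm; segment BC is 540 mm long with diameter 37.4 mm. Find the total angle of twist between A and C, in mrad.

142 mrad

ω = 2π·983/60 = 102.9 rad/s, so T = P/ω = 178×10³ / 102.9 = 1729 N·m.
J_AB = π(0.0373)⁴/32 = 1.90×10^-7 m⁴; J_BC = π(0.0374)⁴/32 = 1.92×10^-7 m⁴.
θ = (T/G)·Σ L_i/J_i = (1729/81.5×10⁹)·(0.739/1.90×10^-7 + 0.540/1.92×10^-7) = 0.1422 rad.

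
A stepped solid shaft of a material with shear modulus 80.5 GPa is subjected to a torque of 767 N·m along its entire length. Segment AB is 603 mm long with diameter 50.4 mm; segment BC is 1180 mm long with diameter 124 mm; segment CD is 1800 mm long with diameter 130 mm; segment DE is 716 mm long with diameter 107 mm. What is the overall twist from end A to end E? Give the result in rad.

0.0107 rad

J_AB = π(0.0504)⁴/32 = 6.33×10^-7 m⁴; J_BC = π(0.124)⁴/32 = 2.32×10^-5 m⁴; J_CD = π(0.130)⁴/32 = 2.80×10^-5 m⁴; J_DE = π(0.107)⁴/32 = 1.29×10^-5 m⁴.
θ = (T/G)·Σ L_i/J_i = (767.0/80.5×10⁹)·(0.603/6.33×10^-7 + 1.18/2.32×10^-5 + 1.80/2.80×10^-5 + 0.716/1.29×10^-5) = 0.01070 rad.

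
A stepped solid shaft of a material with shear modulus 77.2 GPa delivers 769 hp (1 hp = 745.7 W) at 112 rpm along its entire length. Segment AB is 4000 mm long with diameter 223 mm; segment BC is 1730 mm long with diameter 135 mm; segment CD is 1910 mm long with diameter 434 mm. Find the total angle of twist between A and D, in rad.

0.0444 rad

ω = 2π·112/60 = 11.73 rad/s, so T = P/ω = 769×745.7 / 11.73 = 48890 N·m.
J_AB = π(0.223)⁴/32 = 2.43×10^-4 m⁴; J_BC = π(0.135)⁴/32 = 3.26×10^-5 m⁴; J_CD = π(0.434)⁴/32 = 3.48×10^-3 m⁴.
θ = (T/G)·Σ L_i/J_i = (48890/77.2×10⁹)·(4.00/2.43×10^-4 + 1.73/3.26×10^-5 + 1.91/3.48×10^-3) = 0.04438 rad.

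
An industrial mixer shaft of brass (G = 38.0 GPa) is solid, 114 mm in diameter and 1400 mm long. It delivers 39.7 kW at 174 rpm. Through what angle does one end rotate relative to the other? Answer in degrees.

ω = 2π·174/60 = 18.22 rad/s, so T = P/ω = 39.7×10³ / 18.22 = 2179 N·m.
J = πd⁴/32 = π(0.114)⁴/32 = 1.658×10^-5 m⁴.
θ = T·L/(G·J) = 2179 × 1.40 / (38.0×10⁹ × 1.658×10^-5) = 4.841×10^-3 rad.

0.277°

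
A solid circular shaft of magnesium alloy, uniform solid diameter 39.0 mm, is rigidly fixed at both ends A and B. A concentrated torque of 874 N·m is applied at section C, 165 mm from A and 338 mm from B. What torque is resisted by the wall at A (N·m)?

With uniform GJ and both ends fixed, compatibility θ_AC = θ_CB gives T_A·a = T_B·b, together with T_A + T_B = T₀.
T_A = T₀·b/(a+b) = 874.0·338/503.0 = 587.3 N·m; T_B = 286.7 N·m.

587 N·m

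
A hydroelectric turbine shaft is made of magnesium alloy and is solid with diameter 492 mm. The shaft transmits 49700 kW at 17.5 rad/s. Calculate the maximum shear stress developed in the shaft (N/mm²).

121 N/mm²

ω = 17.5 rad/s, so T = P/ω = 49700×10³ / 17.50 = 2.840e6 N·m.
J = πd⁴/32 = π(0.492)⁴/32 = 5.753×10^-3 m⁴.
τ_max = T·r/J = 2.840e6 × 0.246 / 5.753×10^-3 = 1.214×10^8 Pa.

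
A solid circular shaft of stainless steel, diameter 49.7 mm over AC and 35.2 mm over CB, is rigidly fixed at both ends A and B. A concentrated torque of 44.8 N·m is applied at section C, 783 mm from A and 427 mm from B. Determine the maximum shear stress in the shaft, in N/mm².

1.65 N/mm²

Compatibility: T_A·a/J_AC = T_B·b/J_CB with T_A + T_B = T₀.
J_AC = 5.99×10^-7 m⁴, J_CB = 1.51×10^-7 m⁴, so T_A = T₀·(J_AC/a)/((J_AC/a)+(J_CB/b)) = 30.66 N·m, T_B = 14.14 N·m.
τ in each portion: τ_AC = 1.27×10^6 Pa, τ_CB = 1.65×10^6 Pa; maximum is in CB.
τ_max = T_CB·r/J = 14.14·0.0176/1.51×10^-7 = 1.652×10^6 Pa.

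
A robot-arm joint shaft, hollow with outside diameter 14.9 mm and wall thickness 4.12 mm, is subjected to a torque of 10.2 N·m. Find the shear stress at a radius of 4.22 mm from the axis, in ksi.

1.34 ksi

J = π(d_o⁴ − d_i⁴)/32 = π(0.0149⁴ − 0.00666⁴)/32 = 4.646×10^-9 m⁴.
Shear stress varies linearly with radius: τ = T·r/J = 10.20 × 0.00422 / 4.646×10^-9 = 9.265×10^6 Pa.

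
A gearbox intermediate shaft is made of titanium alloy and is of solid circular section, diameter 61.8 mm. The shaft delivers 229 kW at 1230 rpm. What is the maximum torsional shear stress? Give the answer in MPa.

38.4 MPa

ω = 2π·1230/60 = 128.8 rad/s, so T = P/ω = 229×10³ / 128.8 = 1778 N·m.
J = πd⁴/32 = π(0.0618)⁴/32 = 1.432×10^-6 m⁴.
τ_max = T·r/J = 1778 × 0.0309 / 1.432×10^-6 = 3.836×10^7 Pa.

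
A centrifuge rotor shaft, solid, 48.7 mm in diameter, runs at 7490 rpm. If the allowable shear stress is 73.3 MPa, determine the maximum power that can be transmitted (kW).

J = πd⁴/32 = π(0.0487)⁴/32 = 5.522×10^-7 m⁴.
T_max = τ_allow·J/r = 7.33×10^7 × 5.522×10^-7 / 0.0244 = 1662 N·m.
ω = 2π·7490/60 = 784.4 rad/s, so P_max = T_max·ω = 1.304×10^6 W.

1300 kW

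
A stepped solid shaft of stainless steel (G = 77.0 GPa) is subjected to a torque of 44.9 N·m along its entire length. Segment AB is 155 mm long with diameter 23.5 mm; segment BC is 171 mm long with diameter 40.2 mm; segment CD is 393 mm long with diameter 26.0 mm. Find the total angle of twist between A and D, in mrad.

J_AB = π(0.0235)⁴/32 = 2.99×10^-8 m⁴; J_BC = π(0.0402)⁴/32 = 2.56×10^-7 m⁴; J_CD = π(0.0260)⁴/32 = 4.49×10^-8 m⁴.
θ = (T/G)·Σ L_i/J_i = (44.90/77.0×10⁹)·(0.155/2.99×10^-8 + 0.171/2.56×10^-7 + 0.393/4.49×10^-8) = 8.516×10^-3 rad.

8.52 mrad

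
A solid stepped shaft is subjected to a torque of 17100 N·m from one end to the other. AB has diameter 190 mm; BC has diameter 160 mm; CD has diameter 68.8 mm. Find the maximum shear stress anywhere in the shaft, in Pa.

2.67e8 Pa

Under the same torque, τ_max = 16T/(πd³) is largest where d is smallest — segment CD (d = 68.8 mm).
τ_max = 16·17100/(π·(0.0688)³) = 2.674×10^8 Pa.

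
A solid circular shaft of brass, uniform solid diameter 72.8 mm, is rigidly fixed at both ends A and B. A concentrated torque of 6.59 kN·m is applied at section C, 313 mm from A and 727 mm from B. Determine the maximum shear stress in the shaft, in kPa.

60800 kPa

With uniform GJ and both ends fixed, compatibility θ_AC = θ_CB gives T_A·a = T_B·b, together with T_A + T_B = T₀.
T_A = T₀·b/(a+b) = 6590·727/1040 = 4607 N·m; T_B = 1983 N·m.
τ in each portion: τ_AC = 6.08×10^7 Pa, τ_CB = 2.62×10^7 Pa; maximum is in AC.
τ_max = T_AC·r/J = 4607·0.0364/2.76×10^-6 = 6.081×10^7 Pa.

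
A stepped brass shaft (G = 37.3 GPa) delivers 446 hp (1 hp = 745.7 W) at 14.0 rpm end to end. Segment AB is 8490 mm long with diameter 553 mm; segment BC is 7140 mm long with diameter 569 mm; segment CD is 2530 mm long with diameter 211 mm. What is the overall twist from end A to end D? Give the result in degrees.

ω = 2π·14.0/60 = 1.466 rad/s, so T = P/ω = 446×745.7 / 1.466 = 226900 N·m.
J_AB = π(0.553)⁴/32 = 9.18×10^-3 m⁴; J_BC = π(0.569)⁴/32 = 0.0103 m⁴; J_CD = π(0.211)⁴/32 = 1.95×10^-4 m⁴.
θ = (T/G)·Σ L_i/J_i = (226900/37.3×10⁹)·(8.49/9.18×10^-3 + 7.14/0.0103 + 2.53/1.95×10^-4) = 0.08892 rad.

5.09°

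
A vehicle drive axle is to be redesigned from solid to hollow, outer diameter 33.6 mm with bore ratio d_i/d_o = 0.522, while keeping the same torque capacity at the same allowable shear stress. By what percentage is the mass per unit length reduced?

Equal τ_max and T ⇒ the solid shaft needs d_s³ = d_o³(1−k⁴), so d_s = 33.6·(1−0.522⁴)^(1/3) = 32.75 mm.
Area ratio A_h/A_s = d_o²(1−k²)/d_s² = (1−k²)/(1−k⁴)^(2/3) = 0.7659.
Mass saving = 1 − 0.7659 = 23.4 %.

23.4 %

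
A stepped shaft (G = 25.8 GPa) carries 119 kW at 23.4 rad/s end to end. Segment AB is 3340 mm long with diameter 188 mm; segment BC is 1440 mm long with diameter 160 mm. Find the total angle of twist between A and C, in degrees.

0.560°

ω = 23.4 rad/s, so T = P/ω = 119×10³ / 23.40 = 5085 N·m.
J_AB = π(0.188)⁴/32 = 1.23×10^-4 m⁴; J_BC = π(0.160)⁴/32 = 6.43×10^-5 m⁴.
θ = (T/G)·Σ L_i/J_i = (5085/25.8×10⁹)·(3.34/1.23×10^-4 + 1.44/6.43×10^-5) = 9.780×10^-3 rad.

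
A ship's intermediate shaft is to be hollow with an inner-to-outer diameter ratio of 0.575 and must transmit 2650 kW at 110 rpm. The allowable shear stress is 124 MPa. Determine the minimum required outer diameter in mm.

220 mm

ω = 2π·110/60 = 11.52 rad/s, so T = P/ω = 2650×10³ / 11.52 = 230100 N·m.
For a hollow shaft with d_i/d_o = 0.575: τ_max = 16T/(π d_o³ (1−k⁴)), so d_o = [16T/(π τ_allow (1−k⁴))]^(1/3) = [16·230100/(π·1.24×10^8·0.8907)]^(1/3) = 0.2197 m.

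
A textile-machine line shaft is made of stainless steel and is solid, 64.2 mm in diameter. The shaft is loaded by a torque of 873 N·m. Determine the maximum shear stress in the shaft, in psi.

2440 psi

J = πd⁴/32 = π(0.0642)⁴/32 = 1.668×10^-6 m⁴.
τ_max = T·r/J = 873.0 × 0.0321 / 1.668×10^-6 = 1.680×10^7 Pa.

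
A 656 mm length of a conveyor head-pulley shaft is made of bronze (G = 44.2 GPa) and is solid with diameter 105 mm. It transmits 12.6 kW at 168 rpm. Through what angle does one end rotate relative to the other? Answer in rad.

8.91e-4 rad

ω = 2π·168/60 = 17.59 rad/s, so T = P/ω = 12.6×10³ / 17.59 = 716.2 N·m.
J = πd⁴/32 = π(0.105)⁴/32 = 1.193×10^-5 m⁴.
θ = T·L/(G·J) = 716.2 × 0.656 / (44.2×10⁹ × 1.193×10^-5) = 8.908×10^-4 rad.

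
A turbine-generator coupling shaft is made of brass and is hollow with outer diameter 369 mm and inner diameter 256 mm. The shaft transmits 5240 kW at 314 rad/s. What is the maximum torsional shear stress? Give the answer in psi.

319 psi

ω = 314 rad/s, so T = P/ω = 5240×10³ / 314.0 = 16690 N·m.
J = π(d_o⁴ − d_i⁴)/32 = π(0.369⁴ − 0.256⁴)/32 = 1.398×10^-3 m⁴.
τ_max = T·r/J = 16690 × 0.184 / 1.398×10^-3 = 2.202×10^6 Pa.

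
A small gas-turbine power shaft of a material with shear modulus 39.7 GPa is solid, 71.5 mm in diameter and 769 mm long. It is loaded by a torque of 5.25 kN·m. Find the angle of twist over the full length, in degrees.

2.27°

J = πd⁴/32 = π(0.0715)⁴/32 = 2.566×10^-6 m⁴.
θ = T·L/(G·J) = 5250 × 0.769 / (39.7×10⁹ × 2.566×10^-6) = 0.03963 rad.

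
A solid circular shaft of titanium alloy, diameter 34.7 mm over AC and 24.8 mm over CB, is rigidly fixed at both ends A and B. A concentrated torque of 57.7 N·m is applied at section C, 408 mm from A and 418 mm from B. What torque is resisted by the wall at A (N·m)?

Compatibility: T_A·a/J_AC = T_B·b/J_CB with T_A + T_B = T₀.
J_AC = 1.42×10^-7 m⁴, J_CB = 3.71×10^-8 m⁴, so T_A = T₀·(J_AC/a)/((J_AC/a)+(J_CB/b)) = 45.99 N·m, T_B = 11.71 N·m.

46.0 N·m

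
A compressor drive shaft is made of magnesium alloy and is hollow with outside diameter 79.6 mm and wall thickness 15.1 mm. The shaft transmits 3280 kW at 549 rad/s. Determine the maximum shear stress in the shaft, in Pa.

7.08e7 Pa

ω = 549 rad/s, so T = P/ω = 3280×10³ / 549.0 = 5974 N·m.
J = π(d_o⁴ − d_i⁴)/32 = π(0.0796⁴ − 0.0494⁴)/32 = 3.357×10^-6 m⁴.
τ_max = T·r/J = 5974 × 0.0398 / 3.357×10^-6 = 7.084×10^7 Pa.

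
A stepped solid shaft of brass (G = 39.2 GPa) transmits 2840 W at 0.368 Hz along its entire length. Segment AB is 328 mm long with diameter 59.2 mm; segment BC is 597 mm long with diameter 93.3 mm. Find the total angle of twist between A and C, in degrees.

ω = 2π·0.368 = 2.312 rad/s, so T = P/ω = 2840 / 2.312 = 1228 N·m.
J_AB = π(0.0592)⁴/32 = 1.21×10^-6 m⁴; J_BC = π(0.0933)⁴/32 = 7.44×10^-6 m⁴.
θ = (T/G)·Σ L_i/J_i = (1228/39.2×10⁹)·(0.328/1.21×10^-6 + 0.597/7.44×10^-6) = 0.01104 rad.

0.632°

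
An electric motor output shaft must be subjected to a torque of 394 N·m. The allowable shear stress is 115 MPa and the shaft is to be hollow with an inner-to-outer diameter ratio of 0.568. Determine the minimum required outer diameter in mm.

For a hollow shaft with d_i/d_o = 0.568: τ_max = 16T/(π d_o³ (1−k⁴)), so d_o = [16T/(π τ_allow (1−k⁴))]^(1/3) = [16·394.0/(π·1.15×10^8·0.8959)]^(1/3) = 0.02691 m.

26.9 mm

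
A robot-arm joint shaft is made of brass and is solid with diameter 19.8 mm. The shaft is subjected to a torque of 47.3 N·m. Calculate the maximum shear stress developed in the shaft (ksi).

4.50 ksi

J = πd⁴/32 = π(0.0198)⁴/32 = 1.509×10^-8 m⁴.
τ_max = T·r/J = 47.30 × 0.00990 / 1.509×10^-8 = 3.103×10^7 Pa.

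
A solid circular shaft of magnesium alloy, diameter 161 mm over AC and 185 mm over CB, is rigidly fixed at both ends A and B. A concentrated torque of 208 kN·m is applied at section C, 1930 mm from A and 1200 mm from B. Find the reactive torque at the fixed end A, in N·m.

Compatibility: T_A·a/J_AC = T_B·b/J_CB with T_A + T_B = T₀.
J_AC = 6.60×10^-5 m⁴, J_CB = 1.15×10^-4 m⁴, so T_A = T₀·(J_AC/a)/((J_AC/a)+(J_CB/b)) = 54680 N·m, T_B = 153300 N·m.

54700 N·m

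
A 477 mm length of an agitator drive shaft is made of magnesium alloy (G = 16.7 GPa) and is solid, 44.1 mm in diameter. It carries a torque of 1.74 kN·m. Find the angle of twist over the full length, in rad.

0.134 rad

J = πd⁴/32 = π(0.0441)⁴/32 = 3.713×10^-7 m⁴.
θ = T·L/(G·J) = 1740 × 0.477 / (16.7×10⁹ × 3.713×10^-7) = 0.1338 rad.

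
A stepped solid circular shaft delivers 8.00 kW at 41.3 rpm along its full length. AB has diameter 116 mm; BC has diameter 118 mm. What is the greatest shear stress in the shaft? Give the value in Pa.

6.04e6 Pa

ω = 2π·41.3/60 = 4.325 rad/s, so T = P/ω = 8.00×10³ / 4.325 = 1850 N·m.
Under the same torque, τ_max = 16T/(πd³) is largest where d is smallest — segment AB (d = 116 mm).
τ_max = 16·1850/(π·(0.116)³) = 6.035×10^6 Pa.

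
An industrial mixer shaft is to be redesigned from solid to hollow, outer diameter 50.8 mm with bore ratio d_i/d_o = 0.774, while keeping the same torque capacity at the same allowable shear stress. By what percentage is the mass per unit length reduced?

46.1 %

Equal τ_max and T ⇒ the solid shaft needs d_s³ = d_o³(1−k⁴), so d_s = 50.8·(1−0.774⁴)^(1/3) = 43.80 mm.
Area ratio A_h/A_s = d_o²(1−k²)/d_s² = (1−k²)/(1−k⁴)^(2/3) = 0.5392.
Mass saving = 1 − 0.5392 = 46.1 %.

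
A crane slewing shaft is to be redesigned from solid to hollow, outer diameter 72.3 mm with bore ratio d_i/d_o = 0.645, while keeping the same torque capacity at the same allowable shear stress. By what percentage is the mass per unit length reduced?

Equal τ_max and T ⇒ the solid shaft needs d_s³ = d_o³(1−k⁴), so d_s = 72.3·(1−0.645⁴)^(1/3) = 67.86 mm.
Area ratio A_h/A_s = d_o²(1−k²)/d_s² = (1−k²)/(1−k⁴)^(2/3) = 0.6629.
Mass saving = 1 − 0.6629 = 33.7 %.

33.7 %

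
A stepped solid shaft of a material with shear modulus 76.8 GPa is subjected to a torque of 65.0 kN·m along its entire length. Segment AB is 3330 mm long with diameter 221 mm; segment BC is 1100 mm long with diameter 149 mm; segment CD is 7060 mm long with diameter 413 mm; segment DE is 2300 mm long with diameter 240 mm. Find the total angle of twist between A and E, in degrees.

J_AB = π(0.221)⁴/32 = 2.34×10^-4 m⁴; J_BC = π(0.149)⁴/32 = 4.84×10^-5 m⁴; J_CD = π(0.413)⁴/32 = 2.86×10^-3 m⁴; J_DE = π(0.240)⁴/32 = 3.26×10^-4 m⁴.
θ = (T/G)·Σ L_i/J_i = (65000/76.8×10⁹)·(3.33/2.34×10^-4 + 1.10/4.84×10^-5 + 7.06/2.86×10^-3 + 2.30/3.26×10^-4) = 0.03934 rad.

2.25°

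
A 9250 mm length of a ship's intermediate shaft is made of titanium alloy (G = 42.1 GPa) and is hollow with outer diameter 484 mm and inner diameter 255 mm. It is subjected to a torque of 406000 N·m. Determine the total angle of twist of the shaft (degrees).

1.03°

J = π(d_o⁴ − d_i⁴)/32 = π(0.484⁴ − 0.255⁴)/32 = 4.972×10^-3 m⁴.
θ = T·L/(G·J) = 406000 × 9.25 / (42.1×10⁹ × 4.972×10^-3) = 0.01794 rad.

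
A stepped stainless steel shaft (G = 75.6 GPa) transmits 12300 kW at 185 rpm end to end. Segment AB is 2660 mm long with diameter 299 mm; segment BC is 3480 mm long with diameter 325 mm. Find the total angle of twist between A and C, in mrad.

55.2 mrad

ω = 2π·185/60 = 19.37 rad/s, so T = P/ω = 12300×10³ / 19.37 = 634900 N·m.
J_AB = π(0.299)⁴/32 = 7.85×10^-4 m⁴; J_BC = π(0.325)⁴/32 = 1.10×10^-3 m⁴.
θ = (T/G)·Σ L_i/J_i = (634900/75.6×10⁹)·(2.66/7.85×10^-4 + 3.48/1.10×10^-3) = 0.05515 rad.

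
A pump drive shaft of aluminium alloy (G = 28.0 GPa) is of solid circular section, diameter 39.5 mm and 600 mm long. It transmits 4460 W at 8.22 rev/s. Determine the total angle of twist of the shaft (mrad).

ω = 2π·8.22 = 51.65 rad/s, so T = P/ω = 4460 / 51.65 = 86.35 N·m.
J = πd⁴/32 = π(0.0395)⁴/32 = 2.390×10^-7 m⁴.
θ = T·L/(G·J) = 86.35 × 0.600 / (28.0×10⁹ × 2.390×10^-7) = 7.743×10^-3 rad.

7.74 mrad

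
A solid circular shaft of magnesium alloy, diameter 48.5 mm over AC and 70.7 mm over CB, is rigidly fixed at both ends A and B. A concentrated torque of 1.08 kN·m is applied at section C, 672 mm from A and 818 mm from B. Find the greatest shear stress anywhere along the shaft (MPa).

12.3 MPa

Compatibility: T_A·a/J_AC = T_B·b/J_CB with T_A + T_B = T₀.
J_AC = 5.43×10^-7 m⁴, J_CB = 2.45×10^-6 m⁴, so T_A = T₀·(J_AC/a)/((J_AC/a)+(J_CB/b)) = 229.3 N·m, T_B = 850.7 N·m.
τ in each portion: τ_AC = 1.02×10^7 Pa, τ_CB = 1.23×10^7 Pa; maximum is in CB.
τ_max = T_CB·r/J = 850.7·0.0353/2.45×10^-6 = 1.226×10^7 Pa.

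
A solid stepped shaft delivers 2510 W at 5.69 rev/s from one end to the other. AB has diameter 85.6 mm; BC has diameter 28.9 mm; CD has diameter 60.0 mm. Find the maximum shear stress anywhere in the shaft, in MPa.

ω = 2π·5.69 = 35.75 rad/s, so T = P/ω = 2510 / 35.75 = 70.21 N·m.
Under the same torque, τ_max = 16T/(πd³) is largest where d is smallest — segment BC (d = 28.9 mm).
τ_max = 16·70.21/(π·(0.0289)³) = 1.481×10^7 Pa.

14.8 MPa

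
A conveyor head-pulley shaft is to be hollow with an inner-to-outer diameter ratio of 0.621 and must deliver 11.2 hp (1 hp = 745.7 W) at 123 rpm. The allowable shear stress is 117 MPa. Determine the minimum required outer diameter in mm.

32.1 mm

ω = 2π·123/60 = 12.88 rad/s, so T = P/ω = 11.2×745.7 / 12.88 = 648.4 N·m.
For a hollow shaft with d_i/d_o = 0.621: τ_max = 16T/(π d_o³ (1−k⁴)), so d_o = [16T/(π τ_allow (1−k⁴))]^(1/3) = [16·648.4/(π·1.17×10^8·0.8513)]^(1/3) = 0.03213 m.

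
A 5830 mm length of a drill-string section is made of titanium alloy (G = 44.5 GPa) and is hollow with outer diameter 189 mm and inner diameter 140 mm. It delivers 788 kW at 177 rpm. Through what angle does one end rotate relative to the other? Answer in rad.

ω = 2π·177/60 = 18.54 rad/s, so T = P/ω = 788×10³ / 18.54 = 42510 N·m.
J = π(d_o⁴ − d_i⁴)/32 = π(0.189⁴ − 0.140⁴)/32 = 8.756×10^-5 m⁴.
θ = T·L/(G·J) = 42510 × 5.83 / (44.5×10⁹ × 8.756×10^-5) = 0.06361 rad.

0.0636 rad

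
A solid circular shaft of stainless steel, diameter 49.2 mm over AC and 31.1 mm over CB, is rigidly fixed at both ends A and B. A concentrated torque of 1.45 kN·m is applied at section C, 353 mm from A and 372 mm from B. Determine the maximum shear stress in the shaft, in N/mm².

Compatibility: T_A·a/J_AC = T_B·b/J_CB with T_A + T_B = T₀.
J_AC = 5.75×10^-7 m⁴, J_CB = 9.18×10^-8 m⁴, so T_A = T₀·(J_AC/a)/((J_AC/a)+(J_CB/b)) = 1259 N·m, T_B = 190.8 N·m.
τ in each portion: τ_AC = 5.38×10^7 Pa, τ_CB = 3.23×10^7 Pa; maximum is in AC.
τ_max = T_AC·r/J = 1259·0.0246/5.75×10^-7 = 5.385×10^7 Pa.

53.8 N/mm²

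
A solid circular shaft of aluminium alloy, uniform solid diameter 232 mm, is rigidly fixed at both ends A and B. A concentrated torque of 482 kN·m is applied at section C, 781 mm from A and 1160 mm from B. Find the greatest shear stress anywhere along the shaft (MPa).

With uniform GJ and both ends fixed, compatibility θ_AC = θ_CB gives T_A·a = T_B·b, together with T_A + T_B = T₀.
T_A = T₀·b/(a+b) = 482000·1160/1941 = 288100 N·m; T_B = 193900 N·m.
τ in each portion: τ_AC = 1.17×10^8 Pa, τ_CB = 7.91×10^7 Pa; maximum is in AC.
τ_max = T_AC·r/J = 288100·0.116/2.84×10^-4 = 1.175×10^8 Pa.

117 MPa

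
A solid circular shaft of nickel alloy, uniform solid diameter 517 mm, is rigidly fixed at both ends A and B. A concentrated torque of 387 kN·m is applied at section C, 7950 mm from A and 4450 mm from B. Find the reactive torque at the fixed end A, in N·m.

With uniform GJ and both ends fixed, compatibility θ_AC = θ_CB gives T_A·a = T_B·b, together with T_A + T_B = T₀.
T_A = T₀·b/(a+b) = 387000·4450/12400 = 138900 N·m; T_B = 248100 N·m.

139000 N·m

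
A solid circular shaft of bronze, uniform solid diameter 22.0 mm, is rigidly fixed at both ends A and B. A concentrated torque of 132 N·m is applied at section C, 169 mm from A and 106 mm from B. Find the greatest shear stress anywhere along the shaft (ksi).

5.63 ksi

With uniform GJ and both ends fixed, compatibility θ_AC = θ_CB gives T_A·a = T_B·b, together with T_A + T_B = T₀.
T_A = T₀·b/(a+b) = 132.0·106/275.0 = 50.88 N·m; T_B = 81.12 N·m.
τ in each portion: τ_AC = 2.43×10^7 Pa, τ_CB = 3.88×10^7 Pa; maximum is in CB.
τ_max = T_CB·r/J = 81.12·0.0110/2.30×10^-8 = 3.880×10^7 Pa.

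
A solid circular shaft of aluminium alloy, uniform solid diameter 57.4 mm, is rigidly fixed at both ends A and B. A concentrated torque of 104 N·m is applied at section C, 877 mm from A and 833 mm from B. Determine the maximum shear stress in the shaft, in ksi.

With uniform GJ and both ends fixed, compatibility θ_AC = θ_CB gives T_A·a = T_B·b, together with T_A + T_B = T₀.
T_A = T₀·b/(a+b) = 104.0·833/1710 = 50.66 N·m; T_B = 53.34 N·m.
τ in each portion: τ_AC = 1.36×10^6 Pa, τ_CB = 1.44×10^6 Pa; maximum is in CB.
τ_max = T_CB·r/J = 53.34·0.0287/1.07×10^-6 = 1.436×10^6 Pa.

0.208 ksi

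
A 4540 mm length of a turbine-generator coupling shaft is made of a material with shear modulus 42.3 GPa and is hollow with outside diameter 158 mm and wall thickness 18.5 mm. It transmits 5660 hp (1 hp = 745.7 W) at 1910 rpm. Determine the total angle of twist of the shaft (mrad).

ω = 2π·1910/60 = 200.0 rad/s, so T = P/ω = 5660×745.7 / 200.0 = 21100 N·m.
J = π(d_o⁴ − d_i⁴)/32 = π(0.158⁴ − 0.121⁴)/32 = 4.014×10^-5 m⁴.
θ = T·L/(G·J) = 21100 × 4.54 / (42.3×10⁹ × 4.014×10^-5) = 0.05643 rad.

56.4 mrad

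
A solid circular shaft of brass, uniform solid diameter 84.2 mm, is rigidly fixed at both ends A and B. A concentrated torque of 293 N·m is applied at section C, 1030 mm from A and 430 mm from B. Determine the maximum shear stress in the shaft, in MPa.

With uniform GJ and both ends fixed, compatibility θ_AC = θ_CB gives T_A·a = T_B·b, together with T_A + T_B = T₀.
T_A = T₀·b/(a+b) = 293.0·430/1460 = 86.29 N·m; T_B = 206.7 N·m.
τ in each portion: τ_AC = 7.36×10^5 Pa, τ_CB = 1.76×10^6 Pa; maximum is in CB.
τ_max = T_CB·r/J = 206.7·0.0421/4.93×10^-6 = 1.764×10^6 Pa.

1.76 MPa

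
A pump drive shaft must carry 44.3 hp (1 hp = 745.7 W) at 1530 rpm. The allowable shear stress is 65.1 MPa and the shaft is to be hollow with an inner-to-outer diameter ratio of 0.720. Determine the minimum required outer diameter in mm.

28.0 mm

ω = 2π·1530/60 = 160.2 rad/s, so T = P/ω = 44.3×745.7 / 160.2 = 206.2 N·m.
For a hollow shaft with d_i/d_o = 0.720: τ_max = 16T/(π d_o³ (1−k⁴)), so d_o = [16T/(π τ_allow (1−k⁴))]^(1/3) = [16·206.2/(π·6.51×10^7·0.7313)]^(1/3) = 0.02804 m.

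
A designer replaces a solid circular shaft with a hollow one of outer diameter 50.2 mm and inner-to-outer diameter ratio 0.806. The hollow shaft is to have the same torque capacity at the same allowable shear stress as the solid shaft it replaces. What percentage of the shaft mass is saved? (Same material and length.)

49.5 %

Equal τ_max and T ⇒ the solid shaft needs d_s³ = d_o³(1−k⁴), so d_s = 50.2·(1−0.806⁴)^(1/3) = 41.82 mm.
Area ratio A_h/A_s = d_o²(1−k²)/d_s² = (1−k²)/(1−k⁴)^(2/3) = 0.5049.
Mass saving = 1 − 0.5049 = 49.5 %.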